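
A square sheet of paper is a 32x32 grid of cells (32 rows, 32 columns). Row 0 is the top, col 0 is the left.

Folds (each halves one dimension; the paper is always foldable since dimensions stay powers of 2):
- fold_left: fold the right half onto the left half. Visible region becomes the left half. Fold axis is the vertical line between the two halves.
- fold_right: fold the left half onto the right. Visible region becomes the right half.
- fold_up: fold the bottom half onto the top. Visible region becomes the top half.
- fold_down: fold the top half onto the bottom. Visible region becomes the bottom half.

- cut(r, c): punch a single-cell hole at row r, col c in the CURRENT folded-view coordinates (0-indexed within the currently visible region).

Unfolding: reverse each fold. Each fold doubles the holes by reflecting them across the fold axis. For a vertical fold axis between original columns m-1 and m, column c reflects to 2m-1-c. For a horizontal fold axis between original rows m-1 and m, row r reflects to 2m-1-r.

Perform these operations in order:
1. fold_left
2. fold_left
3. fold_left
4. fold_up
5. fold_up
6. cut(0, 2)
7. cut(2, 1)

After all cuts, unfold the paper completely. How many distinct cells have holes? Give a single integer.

Answer: 64

Derivation:
Op 1 fold_left: fold axis v@16; visible region now rows[0,32) x cols[0,16) = 32x16
Op 2 fold_left: fold axis v@8; visible region now rows[0,32) x cols[0,8) = 32x8
Op 3 fold_left: fold axis v@4; visible region now rows[0,32) x cols[0,4) = 32x4
Op 4 fold_up: fold axis h@16; visible region now rows[0,16) x cols[0,4) = 16x4
Op 5 fold_up: fold axis h@8; visible region now rows[0,8) x cols[0,4) = 8x4
Op 6 cut(0, 2): punch at orig (0,2); cuts so far [(0, 2)]; region rows[0,8) x cols[0,4) = 8x4
Op 7 cut(2, 1): punch at orig (2,1); cuts so far [(0, 2), (2, 1)]; region rows[0,8) x cols[0,4) = 8x4
Unfold 1 (reflect across h@8): 4 holes -> [(0, 2), (2, 1), (13, 1), (15, 2)]
Unfold 2 (reflect across h@16): 8 holes -> [(0, 2), (2, 1), (13, 1), (15, 2), (16, 2), (18, 1), (29, 1), (31, 2)]
Unfold 3 (reflect across v@4): 16 holes -> [(0, 2), (0, 5), (2, 1), (2, 6), (13, 1), (13, 6), (15, 2), (15, 5), (16, 2), (16, 5), (18, 1), (18, 6), (29, 1), (29, 6), (31, 2), (31, 5)]
Unfold 4 (reflect across v@8): 32 holes -> [(0, 2), (0, 5), (0, 10), (0, 13), (2, 1), (2, 6), (2, 9), (2, 14), (13, 1), (13, 6), (13, 9), (13, 14), (15, 2), (15, 5), (15, 10), (15, 13), (16, 2), (16, 5), (16, 10), (16, 13), (18, 1), (18, 6), (18, 9), (18, 14), (29, 1), (29, 6), (29, 9), (29, 14), (31, 2), (31, 5), (31, 10), (31, 13)]
Unfold 5 (reflect across v@16): 64 holes -> [(0, 2), (0, 5), (0, 10), (0, 13), (0, 18), (0, 21), (0, 26), (0, 29), (2, 1), (2, 6), (2, 9), (2, 14), (2, 17), (2, 22), (2, 25), (2, 30), (13, 1), (13, 6), (13, 9), (13, 14), (13, 17), (13, 22), (13, 25), (13, 30), (15, 2), (15, 5), (15, 10), (15, 13), (15, 18), (15, 21), (15, 26), (15, 29), (16, 2), (16, 5), (16, 10), (16, 13), (16, 18), (16, 21), (16, 26), (16, 29), (18, 1), (18, 6), (18, 9), (18, 14), (18, 17), (18, 22), (18, 25), (18, 30), (29, 1), (29, 6), (29, 9), (29, 14), (29, 17), (29, 22), (29, 25), (29, 30), (31, 2), (31, 5), (31, 10), (31, 13), (31, 18), (31, 21), (31, 26), (31, 29)]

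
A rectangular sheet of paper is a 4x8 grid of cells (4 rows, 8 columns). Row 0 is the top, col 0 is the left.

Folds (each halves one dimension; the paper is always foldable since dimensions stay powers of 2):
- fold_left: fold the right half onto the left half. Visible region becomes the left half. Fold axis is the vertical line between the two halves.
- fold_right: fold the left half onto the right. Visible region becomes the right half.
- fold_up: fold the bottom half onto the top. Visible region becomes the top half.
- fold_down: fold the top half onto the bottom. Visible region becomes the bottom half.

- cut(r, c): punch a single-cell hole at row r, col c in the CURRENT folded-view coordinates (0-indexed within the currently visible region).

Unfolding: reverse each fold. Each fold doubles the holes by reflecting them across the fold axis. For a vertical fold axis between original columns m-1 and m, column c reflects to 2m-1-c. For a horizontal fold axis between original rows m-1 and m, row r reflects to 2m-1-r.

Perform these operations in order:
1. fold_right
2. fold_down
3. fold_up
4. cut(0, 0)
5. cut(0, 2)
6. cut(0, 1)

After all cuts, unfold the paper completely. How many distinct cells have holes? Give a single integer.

Op 1 fold_right: fold axis v@4; visible region now rows[0,4) x cols[4,8) = 4x4
Op 2 fold_down: fold axis h@2; visible region now rows[2,4) x cols[4,8) = 2x4
Op 3 fold_up: fold axis h@3; visible region now rows[2,3) x cols[4,8) = 1x4
Op 4 cut(0, 0): punch at orig (2,4); cuts so far [(2, 4)]; region rows[2,3) x cols[4,8) = 1x4
Op 5 cut(0, 2): punch at orig (2,6); cuts so far [(2, 4), (2, 6)]; region rows[2,3) x cols[4,8) = 1x4
Op 6 cut(0, 1): punch at orig (2,5); cuts so far [(2, 4), (2, 5), (2, 6)]; region rows[2,3) x cols[4,8) = 1x4
Unfold 1 (reflect across h@3): 6 holes -> [(2, 4), (2, 5), (2, 6), (3, 4), (3, 5), (3, 6)]
Unfold 2 (reflect across h@2): 12 holes -> [(0, 4), (0, 5), (0, 6), (1, 4), (1, 5), (1, 6), (2, 4), (2, 5), (2, 6), (3, 4), (3, 5), (3, 6)]
Unfold 3 (reflect across v@4): 24 holes -> [(0, 1), (0, 2), (0, 3), (0, 4), (0, 5), (0, 6), (1, 1), (1, 2), (1, 3), (1, 4), (1, 5), (1, 6), (2, 1), (2, 2), (2, 3), (2, 4), (2, 5), (2, 6), (3, 1), (3, 2), (3, 3), (3, 4), (3, 5), (3, 6)]

Answer: 24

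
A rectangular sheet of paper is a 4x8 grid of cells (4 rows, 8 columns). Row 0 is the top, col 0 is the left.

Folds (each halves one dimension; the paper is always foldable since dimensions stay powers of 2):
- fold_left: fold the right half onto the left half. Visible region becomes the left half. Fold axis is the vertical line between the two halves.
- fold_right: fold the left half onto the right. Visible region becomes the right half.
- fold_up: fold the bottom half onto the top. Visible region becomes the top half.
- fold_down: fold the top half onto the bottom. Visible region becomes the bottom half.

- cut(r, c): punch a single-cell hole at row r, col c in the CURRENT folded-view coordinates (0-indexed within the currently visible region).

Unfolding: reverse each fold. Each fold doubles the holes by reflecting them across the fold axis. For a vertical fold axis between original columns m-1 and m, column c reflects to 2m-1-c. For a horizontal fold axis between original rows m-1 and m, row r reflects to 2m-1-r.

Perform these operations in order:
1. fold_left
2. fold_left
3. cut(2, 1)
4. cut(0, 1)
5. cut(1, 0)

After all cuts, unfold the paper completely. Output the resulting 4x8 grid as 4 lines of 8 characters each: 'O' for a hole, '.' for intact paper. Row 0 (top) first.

Op 1 fold_left: fold axis v@4; visible region now rows[0,4) x cols[0,4) = 4x4
Op 2 fold_left: fold axis v@2; visible region now rows[0,4) x cols[0,2) = 4x2
Op 3 cut(2, 1): punch at orig (2,1); cuts so far [(2, 1)]; region rows[0,4) x cols[0,2) = 4x2
Op 4 cut(0, 1): punch at orig (0,1); cuts so far [(0, 1), (2, 1)]; region rows[0,4) x cols[0,2) = 4x2
Op 5 cut(1, 0): punch at orig (1,0); cuts so far [(0, 1), (1, 0), (2, 1)]; region rows[0,4) x cols[0,2) = 4x2
Unfold 1 (reflect across v@2): 6 holes -> [(0, 1), (0, 2), (1, 0), (1, 3), (2, 1), (2, 2)]
Unfold 2 (reflect across v@4): 12 holes -> [(0, 1), (0, 2), (0, 5), (0, 6), (1, 0), (1, 3), (1, 4), (1, 7), (2, 1), (2, 2), (2, 5), (2, 6)]

Answer: .OO..OO.
O..OO..O
.OO..OO.
........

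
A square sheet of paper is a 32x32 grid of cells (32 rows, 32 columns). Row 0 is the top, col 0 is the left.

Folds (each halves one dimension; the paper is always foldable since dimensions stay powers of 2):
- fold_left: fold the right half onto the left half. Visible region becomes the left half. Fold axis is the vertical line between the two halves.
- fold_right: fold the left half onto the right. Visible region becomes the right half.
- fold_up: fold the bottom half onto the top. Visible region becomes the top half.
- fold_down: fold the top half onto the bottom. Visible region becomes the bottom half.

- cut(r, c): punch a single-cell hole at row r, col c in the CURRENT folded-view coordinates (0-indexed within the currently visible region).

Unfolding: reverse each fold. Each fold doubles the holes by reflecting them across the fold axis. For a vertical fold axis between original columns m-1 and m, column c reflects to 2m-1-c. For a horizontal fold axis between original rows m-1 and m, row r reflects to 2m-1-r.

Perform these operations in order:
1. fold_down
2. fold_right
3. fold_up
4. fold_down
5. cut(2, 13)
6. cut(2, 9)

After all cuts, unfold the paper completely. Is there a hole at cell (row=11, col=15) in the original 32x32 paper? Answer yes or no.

Answer: no

Derivation:
Op 1 fold_down: fold axis h@16; visible region now rows[16,32) x cols[0,32) = 16x32
Op 2 fold_right: fold axis v@16; visible region now rows[16,32) x cols[16,32) = 16x16
Op 3 fold_up: fold axis h@24; visible region now rows[16,24) x cols[16,32) = 8x16
Op 4 fold_down: fold axis h@20; visible region now rows[20,24) x cols[16,32) = 4x16
Op 5 cut(2, 13): punch at orig (22,29); cuts so far [(22, 29)]; region rows[20,24) x cols[16,32) = 4x16
Op 6 cut(2, 9): punch at orig (22,25); cuts so far [(22, 25), (22, 29)]; region rows[20,24) x cols[16,32) = 4x16
Unfold 1 (reflect across h@20): 4 holes -> [(17, 25), (17, 29), (22, 25), (22, 29)]
Unfold 2 (reflect across h@24): 8 holes -> [(17, 25), (17, 29), (22, 25), (22, 29), (25, 25), (25, 29), (30, 25), (30, 29)]
Unfold 3 (reflect across v@16): 16 holes -> [(17, 2), (17, 6), (17, 25), (17, 29), (22, 2), (22, 6), (22, 25), (22, 29), (25, 2), (25, 6), (25, 25), (25, 29), (30, 2), (30, 6), (30, 25), (30, 29)]
Unfold 4 (reflect across h@16): 32 holes -> [(1, 2), (1, 6), (1, 25), (1, 29), (6, 2), (6, 6), (6, 25), (6, 29), (9, 2), (9, 6), (9, 25), (9, 29), (14, 2), (14, 6), (14, 25), (14, 29), (17, 2), (17, 6), (17, 25), (17, 29), (22, 2), (22, 6), (22, 25), (22, 29), (25, 2), (25, 6), (25, 25), (25, 29), (30, 2), (30, 6), (30, 25), (30, 29)]
Holes: [(1, 2), (1, 6), (1, 25), (1, 29), (6, 2), (6, 6), (6, 25), (6, 29), (9, 2), (9, 6), (9, 25), (9, 29), (14, 2), (14, 6), (14, 25), (14, 29), (17, 2), (17, 6), (17, 25), (17, 29), (22, 2), (22, 6), (22, 25), (22, 29), (25, 2), (25, 6), (25, 25), (25, 29), (30, 2), (30, 6), (30, 25), (30, 29)]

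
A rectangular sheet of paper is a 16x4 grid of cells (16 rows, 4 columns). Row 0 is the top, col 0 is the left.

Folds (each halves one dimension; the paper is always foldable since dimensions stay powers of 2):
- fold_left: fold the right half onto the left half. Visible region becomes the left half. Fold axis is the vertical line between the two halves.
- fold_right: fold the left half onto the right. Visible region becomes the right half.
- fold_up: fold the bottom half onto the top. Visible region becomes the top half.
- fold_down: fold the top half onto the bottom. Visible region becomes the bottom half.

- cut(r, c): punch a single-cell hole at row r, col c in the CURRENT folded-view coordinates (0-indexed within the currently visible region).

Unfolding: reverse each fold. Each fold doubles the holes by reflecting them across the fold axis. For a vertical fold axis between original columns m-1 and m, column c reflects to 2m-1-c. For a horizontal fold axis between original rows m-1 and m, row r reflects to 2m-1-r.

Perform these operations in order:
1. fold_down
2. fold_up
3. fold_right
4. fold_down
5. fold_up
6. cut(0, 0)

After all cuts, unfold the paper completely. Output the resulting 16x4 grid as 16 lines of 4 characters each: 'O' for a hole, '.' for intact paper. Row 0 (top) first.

Answer: .OO.
.OO.
.OO.
.OO.
.OO.
.OO.
.OO.
.OO.
.OO.
.OO.
.OO.
.OO.
.OO.
.OO.
.OO.
.OO.

Derivation:
Op 1 fold_down: fold axis h@8; visible region now rows[8,16) x cols[0,4) = 8x4
Op 2 fold_up: fold axis h@12; visible region now rows[8,12) x cols[0,4) = 4x4
Op 3 fold_right: fold axis v@2; visible region now rows[8,12) x cols[2,4) = 4x2
Op 4 fold_down: fold axis h@10; visible region now rows[10,12) x cols[2,4) = 2x2
Op 5 fold_up: fold axis h@11; visible region now rows[10,11) x cols[2,4) = 1x2
Op 6 cut(0, 0): punch at orig (10,2); cuts so far [(10, 2)]; region rows[10,11) x cols[2,4) = 1x2
Unfold 1 (reflect across h@11): 2 holes -> [(10, 2), (11, 2)]
Unfold 2 (reflect across h@10): 4 holes -> [(8, 2), (9, 2), (10, 2), (11, 2)]
Unfold 3 (reflect across v@2): 8 holes -> [(8, 1), (8, 2), (9, 1), (9, 2), (10, 1), (10, 2), (11, 1), (11, 2)]
Unfold 4 (reflect across h@12): 16 holes -> [(8, 1), (8, 2), (9, 1), (9, 2), (10, 1), (10, 2), (11, 1), (11, 2), (12, 1), (12, 2), (13, 1), (13, 2), (14, 1), (14, 2), (15, 1), (15, 2)]
Unfold 5 (reflect across h@8): 32 holes -> [(0, 1), (0, 2), (1, 1), (1, 2), (2, 1), (2, 2), (3, 1), (3, 2), (4, 1), (4, 2), (5, 1), (5, 2), (6, 1), (6, 2), (7, 1), (7, 2), (8, 1), (8, 2), (9, 1), (9, 2), (10, 1), (10, 2), (11, 1), (11, 2), (12, 1), (12, 2), (13, 1), (13, 2), (14, 1), (14, 2), (15, 1), (15, 2)]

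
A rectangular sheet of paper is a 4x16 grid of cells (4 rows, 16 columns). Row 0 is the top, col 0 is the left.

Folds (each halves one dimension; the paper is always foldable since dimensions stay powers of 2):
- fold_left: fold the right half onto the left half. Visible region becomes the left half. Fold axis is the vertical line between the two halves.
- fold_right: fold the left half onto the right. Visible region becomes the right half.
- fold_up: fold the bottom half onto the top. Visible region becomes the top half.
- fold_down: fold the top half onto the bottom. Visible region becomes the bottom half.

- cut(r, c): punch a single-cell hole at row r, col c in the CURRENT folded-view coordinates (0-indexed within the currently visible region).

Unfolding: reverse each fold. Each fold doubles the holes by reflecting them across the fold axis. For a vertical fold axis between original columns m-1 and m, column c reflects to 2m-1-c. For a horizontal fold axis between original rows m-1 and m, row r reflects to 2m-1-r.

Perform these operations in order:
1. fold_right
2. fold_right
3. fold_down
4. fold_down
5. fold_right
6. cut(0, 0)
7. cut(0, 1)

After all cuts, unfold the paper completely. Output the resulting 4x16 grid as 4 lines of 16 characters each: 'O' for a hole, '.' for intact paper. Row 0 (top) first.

Answer: OOOOOOOOOOOOOOOO
OOOOOOOOOOOOOOOO
OOOOOOOOOOOOOOOO
OOOOOOOOOOOOOOOO

Derivation:
Op 1 fold_right: fold axis v@8; visible region now rows[0,4) x cols[8,16) = 4x8
Op 2 fold_right: fold axis v@12; visible region now rows[0,4) x cols[12,16) = 4x4
Op 3 fold_down: fold axis h@2; visible region now rows[2,4) x cols[12,16) = 2x4
Op 4 fold_down: fold axis h@3; visible region now rows[3,4) x cols[12,16) = 1x4
Op 5 fold_right: fold axis v@14; visible region now rows[3,4) x cols[14,16) = 1x2
Op 6 cut(0, 0): punch at orig (3,14); cuts so far [(3, 14)]; region rows[3,4) x cols[14,16) = 1x2
Op 7 cut(0, 1): punch at orig (3,15); cuts so far [(3, 14), (3, 15)]; region rows[3,4) x cols[14,16) = 1x2
Unfold 1 (reflect across v@14): 4 holes -> [(3, 12), (3, 13), (3, 14), (3, 15)]
Unfold 2 (reflect across h@3): 8 holes -> [(2, 12), (2, 13), (2, 14), (2, 15), (3, 12), (3, 13), (3, 14), (3, 15)]
Unfold 3 (reflect across h@2): 16 holes -> [(0, 12), (0, 13), (0, 14), (0, 15), (1, 12), (1, 13), (1, 14), (1, 15), (2, 12), (2, 13), (2, 14), (2, 15), (3, 12), (3, 13), (3, 14), (3, 15)]
Unfold 4 (reflect across v@12): 32 holes -> [(0, 8), (0, 9), (0, 10), (0, 11), (0, 12), (0, 13), (0, 14), (0, 15), (1, 8), (1, 9), (1, 10), (1, 11), (1, 12), (1, 13), (1, 14), (1, 15), (2, 8), (2, 9), (2, 10), (2, 11), (2, 12), (2, 13), (2, 14), (2, 15), (3, 8), (3, 9), (3, 10), (3, 11), (3, 12), (3, 13), (3, 14), (3, 15)]
Unfold 5 (reflect across v@8): 64 holes -> [(0, 0), (0, 1), (0, 2), (0, 3), (0, 4), (0, 5), (0, 6), (0, 7), (0, 8), (0, 9), (0, 10), (0, 11), (0, 12), (0, 13), (0, 14), (0, 15), (1, 0), (1, 1), (1, 2), (1, 3), (1, 4), (1, 5), (1, 6), (1, 7), (1, 8), (1, 9), (1, 10), (1, 11), (1, 12), (1, 13), (1, 14), (1, 15), (2, 0), (2, 1), (2, 2), (2, 3), (2, 4), (2, 5), (2, 6), (2, 7), (2, 8), (2, 9), (2, 10), (2, 11), (2, 12), (2, 13), (2, 14), (2, 15), (3, 0), (3, 1), (3, 2), (3, 3), (3, 4), (3, 5), (3, 6), (3, 7), (3, 8), (3, 9), (3, 10), (3, 11), (3, 12), (3, 13), (3, 14), (3, 15)]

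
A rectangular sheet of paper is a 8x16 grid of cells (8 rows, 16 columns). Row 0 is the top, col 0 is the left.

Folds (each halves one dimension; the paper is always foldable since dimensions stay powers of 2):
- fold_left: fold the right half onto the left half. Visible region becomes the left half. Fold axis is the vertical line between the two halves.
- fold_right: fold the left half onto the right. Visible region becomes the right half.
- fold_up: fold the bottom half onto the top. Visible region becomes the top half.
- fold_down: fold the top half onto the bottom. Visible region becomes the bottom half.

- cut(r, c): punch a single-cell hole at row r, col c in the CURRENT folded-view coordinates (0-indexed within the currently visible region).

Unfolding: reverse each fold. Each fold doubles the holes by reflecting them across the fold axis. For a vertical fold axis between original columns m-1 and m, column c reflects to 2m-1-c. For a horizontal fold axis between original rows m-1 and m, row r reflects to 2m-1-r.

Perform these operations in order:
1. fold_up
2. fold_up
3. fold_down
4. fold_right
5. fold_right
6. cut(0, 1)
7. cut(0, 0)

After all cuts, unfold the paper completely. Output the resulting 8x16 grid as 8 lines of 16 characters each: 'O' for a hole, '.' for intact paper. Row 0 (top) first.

Answer: ..OOOO....OOOO..
..OOOO....OOOO..
..OOOO....OOOO..
..OOOO....OOOO..
..OOOO....OOOO..
..OOOO....OOOO..
..OOOO....OOOO..
..OOOO....OOOO..

Derivation:
Op 1 fold_up: fold axis h@4; visible region now rows[0,4) x cols[0,16) = 4x16
Op 2 fold_up: fold axis h@2; visible region now rows[0,2) x cols[0,16) = 2x16
Op 3 fold_down: fold axis h@1; visible region now rows[1,2) x cols[0,16) = 1x16
Op 4 fold_right: fold axis v@8; visible region now rows[1,2) x cols[8,16) = 1x8
Op 5 fold_right: fold axis v@12; visible region now rows[1,2) x cols[12,16) = 1x4
Op 6 cut(0, 1): punch at orig (1,13); cuts so far [(1, 13)]; region rows[1,2) x cols[12,16) = 1x4
Op 7 cut(0, 0): punch at orig (1,12); cuts so far [(1, 12), (1, 13)]; region rows[1,2) x cols[12,16) = 1x4
Unfold 1 (reflect across v@12): 4 holes -> [(1, 10), (1, 11), (1, 12), (1, 13)]
Unfold 2 (reflect across v@8): 8 holes -> [(1, 2), (1, 3), (1, 4), (1, 5), (1, 10), (1, 11), (1, 12), (1, 13)]
Unfold 3 (reflect across h@1): 16 holes -> [(0, 2), (0, 3), (0, 4), (0, 5), (0, 10), (0, 11), (0, 12), (0, 13), (1, 2), (1, 3), (1, 4), (1, 5), (1, 10), (1, 11), (1, 12), (1, 13)]
Unfold 4 (reflect across h@2): 32 holes -> [(0, 2), (0, 3), (0, 4), (0, 5), (0, 10), (0, 11), (0, 12), (0, 13), (1, 2), (1, 3), (1, 4), (1, 5), (1, 10), (1, 11), (1, 12), (1, 13), (2, 2), (2, 3), (2, 4), (2, 5), (2, 10), (2, 11), (2, 12), (2, 13), (3, 2), (3, 3), (3, 4), (3, 5), (3, 10), (3, 11), (3, 12), (3, 13)]
Unfold 5 (reflect across h@4): 64 holes -> [(0, 2), (0, 3), (0, 4), (0, 5), (0, 10), (0, 11), (0, 12), (0, 13), (1, 2), (1, 3), (1, 4), (1, 5), (1, 10), (1, 11), (1, 12), (1, 13), (2, 2), (2, 3), (2, 4), (2, 5), (2, 10), (2, 11), (2, 12), (2, 13), (3, 2), (3, 3), (3, 4), (3, 5), (3, 10), (3, 11), (3, 12), (3, 13), (4, 2), (4, 3), (4, 4), (4, 5), (4, 10), (4, 11), (4, 12), (4, 13), (5, 2), (5, 3), (5, 4), (5, 5), (5, 10), (5, 11), (5, 12), (5, 13), (6, 2), (6, 3), (6, 4), (6, 5), (6, 10), (6, 11), (6, 12), (6, 13), (7, 2), (7, 3), (7, 4), (7, 5), (7, 10), (7, 11), (7, 12), (7, 13)]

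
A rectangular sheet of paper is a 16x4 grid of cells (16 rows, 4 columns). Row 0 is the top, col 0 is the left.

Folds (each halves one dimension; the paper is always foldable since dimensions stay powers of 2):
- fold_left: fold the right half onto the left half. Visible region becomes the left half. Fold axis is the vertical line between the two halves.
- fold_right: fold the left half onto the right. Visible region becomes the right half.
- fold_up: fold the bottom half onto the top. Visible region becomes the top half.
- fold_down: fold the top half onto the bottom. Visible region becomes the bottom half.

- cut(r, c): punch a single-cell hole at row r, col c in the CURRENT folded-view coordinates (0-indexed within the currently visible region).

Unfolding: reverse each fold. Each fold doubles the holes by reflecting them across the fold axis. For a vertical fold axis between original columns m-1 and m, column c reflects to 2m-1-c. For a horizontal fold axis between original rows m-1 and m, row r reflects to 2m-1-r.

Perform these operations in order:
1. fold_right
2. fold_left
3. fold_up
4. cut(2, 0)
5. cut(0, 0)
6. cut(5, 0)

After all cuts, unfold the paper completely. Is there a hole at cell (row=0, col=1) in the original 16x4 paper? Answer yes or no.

Op 1 fold_right: fold axis v@2; visible region now rows[0,16) x cols[2,4) = 16x2
Op 2 fold_left: fold axis v@3; visible region now rows[0,16) x cols[2,3) = 16x1
Op 3 fold_up: fold axis h@8; visible region now rows[0,8) x cols[2,3) = 8x1
Op 4 cut(2, 0): punch at orig (2,2); cuts so far [(2, 2)]; region rows[0,8) x cols[2,3) = 8x1
Op 5 cut(0, 0): punch at orig (0,2); cuts so far [(0, 2), (2, 2)]; region rows[0,8) x cols[2,3) = 8x1
Op 6 cut(5, 0): punch at orig (5,2); cuts so far [(0, 2), (2, 2), (5, 2)]; region rows[0,8) x cols[2,3) = 8x1
Unfold 1 (reflect across h@8): 6 holes -> [(0, 2), (2, 2), (5, 2), (10, 2), (13, 2), (15, 2)]
Unfold 2 (reflect across v@3): 12 holes -> [(0, 2), (0, 3), (2, 2), (2, 3), (5, 2), (5, 3), (10, 2), (10, 3), (13, 2), (13, 3), (15, 2), (15, 3)]
Unfold 3 (reflect across v@2): 24 holes -> [(0, 0), (0, 1), (0, 2), (0, 3), (2, 0), (2, 1), (2, 2), (2, 3), (5, 0), (5, 1), (5, 2), (5, 3), (10, 0), (10, 1), (10, 2), (10, 3), (13, 0), (13, 1), (13, 2), (13, 3), (15, 0), (15, 1), (15, 2), (15, 3)]
Holes: [(0, 0), (0, 1), (0, 2), (0, 3), (2, 0), (2, 1), (2, 2), (2, 3), (5, 0), (5, 1), (5, 2), (5, 3), (10, 0), (10, 1), (10, 2), (10, 3), (13, 0), (13, 1), (13, 2), (13, 3), (15, 0), (15, 1), (15, 2), (15, 3)]

Answer: yes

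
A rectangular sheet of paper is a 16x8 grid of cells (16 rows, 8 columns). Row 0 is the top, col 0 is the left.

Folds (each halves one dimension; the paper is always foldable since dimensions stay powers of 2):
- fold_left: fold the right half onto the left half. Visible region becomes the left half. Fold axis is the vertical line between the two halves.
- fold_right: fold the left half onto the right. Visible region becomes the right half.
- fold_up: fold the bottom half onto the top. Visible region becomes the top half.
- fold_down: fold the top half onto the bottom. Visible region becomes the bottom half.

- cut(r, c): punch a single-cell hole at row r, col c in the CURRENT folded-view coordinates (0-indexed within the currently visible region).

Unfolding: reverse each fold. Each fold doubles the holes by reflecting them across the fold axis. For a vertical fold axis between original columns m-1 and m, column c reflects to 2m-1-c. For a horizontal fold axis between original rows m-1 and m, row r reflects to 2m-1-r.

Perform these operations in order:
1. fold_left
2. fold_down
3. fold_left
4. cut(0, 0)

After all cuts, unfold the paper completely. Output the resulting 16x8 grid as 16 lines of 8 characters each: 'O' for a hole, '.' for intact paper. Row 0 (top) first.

Answer: ........
........
........
........
........
........
........
O..OO..O
O..OO..O
........
........
........
........
........
........
........

Derivation:
Op 1 fold_left: fold axis v@4; visible region now rows[0,16) x cols[0,4) = 16x4
Op 2 fold_down: fold axis h@8; visible region now rows[8,16) x cols[0,4) = 8x4
Op 3 fold_left: fold axis v@2; visible region now rows[8,16) x cols[0,2) = 8x2
Op 4 cut(0, 0): punch at orig (8,0); cuts so far [(8, 0)]; region rows[8,16) x cols[0,2) = 8x2
Unfold 1 (reflect across v@2): 2 holes -> [(8, 0), (8, 3)]
Unfold 2 (reflect across h@8): 4 holes -> [(7, 0), (7, 3), (8, 0), (8, 3)]
Unfold 3 (reflect across v@4): 8 holes -> [(7, 0), (7, 3), (7, 4), (7, 7), (8, 0), (8, 3), (8, 4), (8, 7)]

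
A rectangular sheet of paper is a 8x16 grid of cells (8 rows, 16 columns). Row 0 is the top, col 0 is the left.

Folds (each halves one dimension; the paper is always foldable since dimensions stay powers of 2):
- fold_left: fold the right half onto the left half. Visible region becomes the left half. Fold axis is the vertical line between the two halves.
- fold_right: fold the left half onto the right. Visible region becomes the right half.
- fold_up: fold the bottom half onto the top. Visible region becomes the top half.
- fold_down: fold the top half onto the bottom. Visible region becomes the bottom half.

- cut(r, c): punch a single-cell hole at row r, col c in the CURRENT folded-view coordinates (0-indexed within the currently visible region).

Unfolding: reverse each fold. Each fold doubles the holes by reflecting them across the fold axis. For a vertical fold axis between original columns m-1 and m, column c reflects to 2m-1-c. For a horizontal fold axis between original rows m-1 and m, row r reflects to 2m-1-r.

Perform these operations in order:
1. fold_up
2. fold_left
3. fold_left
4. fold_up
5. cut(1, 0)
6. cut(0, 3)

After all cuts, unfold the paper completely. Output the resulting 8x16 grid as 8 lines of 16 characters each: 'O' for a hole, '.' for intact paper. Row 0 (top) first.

Answer: ...OO......OO...
O......OO......O
O......OO......O
...OO......OO...
...OO......OO...
O......OO......O
O......OO......O
...OO......OO...

Derivation:
Op 1 fold_up: fold axis h@4; visible region now rows[0,4) x cols[0,16) = 4x16
Op 2 fold_left: fold axis v@8; visible region now rows[0,4) x cols[0,8) = 4x8
Op 3 fold_left: fold axis v@4; visible region now rows[0,4) x cols[0,4) = 4x4
Op 4 fold_up: fold axis h@2; visible region now rows[0,2) x cols[0,4) = 2x4
Op 5 cut(1, 0): punch at orig (1,0); cuts so far [(1, 0)]; region rows[0,2) x cols[0,4) = 2x4
Op 6 cut(0, 3): punch at orig (0,3); cuts so far [(0, 3), (1, 0)]; region rows[0,2) x cols[0,4) = 2x4
Unfold 1 (reflect across h@2): 4 holes -> [(0, 3), (1, 0), (2, 0), (3, 3)]
Unfold 2 (reflect across v@4): 8 holes -> [(0, 3), (0, 4), (1, 0), (1, 7), (2, 0), (2, 7), (3, 3), (3, 4)]
Unfold 3 (reflect across v@8): 16 holes -> [(0, 3), (0, 4), (0, 11), (0, 12), (1, 0), (1, 7), (1, 8), (1, 15), (2, 0), (2, 7), (2, 8), (2, 15), (3, 3), (3, 4), (3, 11), (3, 12)]
Unfold 4 (reflect across h@4): 32 holes -> [(0, 3), (0, 4), (0, 11), (0, 12), (1, 0), (1, 7), (1, 8), (1, 15), (2, 0), (2, 7), (2, 8), (2, 15), (3, 3), (3, 4), (3, 11), (3, 12), (4, 3), (4, 4), (4, 11), (4, 12), (5, 0), (5, 7), (5, 8), (5, 15), (6, 0), (6, 7), (6, 8), (6, 15), (7, 3), (7, 4), (7, 11), (7, 12)]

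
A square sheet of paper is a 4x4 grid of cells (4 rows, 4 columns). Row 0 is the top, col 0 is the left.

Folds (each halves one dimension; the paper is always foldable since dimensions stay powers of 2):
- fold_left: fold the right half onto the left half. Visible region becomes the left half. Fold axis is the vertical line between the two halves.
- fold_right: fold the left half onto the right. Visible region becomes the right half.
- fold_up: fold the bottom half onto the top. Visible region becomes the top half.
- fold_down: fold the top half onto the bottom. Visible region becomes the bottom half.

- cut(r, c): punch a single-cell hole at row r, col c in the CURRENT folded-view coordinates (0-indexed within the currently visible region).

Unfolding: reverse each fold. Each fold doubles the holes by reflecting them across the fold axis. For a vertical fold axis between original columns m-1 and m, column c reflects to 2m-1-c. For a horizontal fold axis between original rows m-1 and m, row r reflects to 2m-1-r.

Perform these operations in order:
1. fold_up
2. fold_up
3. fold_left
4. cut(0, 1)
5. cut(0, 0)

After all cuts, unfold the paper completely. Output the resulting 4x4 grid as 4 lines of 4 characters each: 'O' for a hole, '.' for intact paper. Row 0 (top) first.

Answer: OOOO
OOOO
OOOO
OOOO

Derivation:
Op 1 fold_up: fold axis h@2; visible region now rows[0,2) x cols[0,4) = 2x4
Op 2 fold_up: fold axis h@1; visible region now rows[0,1) x cols[0,4) = 1x4
Op 3 fold_left: fold axis v@2; visible region now rows[0,1) x cols[0,2) = 1x2
Op 4 cut(0, 1): punch at orig (0,1); cuts so far [(0, 1)]; region rows[0,1) x cols[0,2) = 1x2
Op 5 cut(0, 0): punch at orig (0,0); cuts so far [(0, 0), (0, 1)]; region rows[0,1) x cols[0,2) = 1x2
Unfold 1 (reflect across v@2): 4 holes -> [(0, 0), (0, 1), (0, 2), (0, 3)]
Unfold 2 (reflect across h@1): 8 holes -> [(0, 0), (0, 1), (0, 2), (0, 3), (1, 0), (1, 1), (1, 2), (1, 3)]
Unfold 3 (reflect across h@2): 16 holes -> [(0, 0), (0, 1), (0, 2), (0, 3), (1, 0), (1, 1), (1, 2), (1, 3), (2, 0), (2, 1), (2, 2), (2, 3), (3, 0), (3, 1), (3, 2), (3, 3)]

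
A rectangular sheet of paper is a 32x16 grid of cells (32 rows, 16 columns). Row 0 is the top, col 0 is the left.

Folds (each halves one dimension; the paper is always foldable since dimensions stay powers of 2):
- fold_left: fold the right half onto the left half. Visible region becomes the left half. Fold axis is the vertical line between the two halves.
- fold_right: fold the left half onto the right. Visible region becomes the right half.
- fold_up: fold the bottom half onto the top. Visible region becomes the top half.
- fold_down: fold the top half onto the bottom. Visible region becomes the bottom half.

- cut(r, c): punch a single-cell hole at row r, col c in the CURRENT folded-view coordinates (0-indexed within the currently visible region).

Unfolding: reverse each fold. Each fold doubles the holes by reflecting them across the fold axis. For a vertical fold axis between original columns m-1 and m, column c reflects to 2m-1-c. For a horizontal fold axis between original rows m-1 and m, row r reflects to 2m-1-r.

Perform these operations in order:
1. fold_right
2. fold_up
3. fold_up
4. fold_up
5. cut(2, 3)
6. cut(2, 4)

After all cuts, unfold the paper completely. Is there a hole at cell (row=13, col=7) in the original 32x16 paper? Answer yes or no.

Op 1 fold_right: fold axis v@8; visible region now rows[0,32) x cols[8,16) = 32x8
Op 2 fold_up: fold axis h@16; visible region now rows[0,16) x cols[8,16) = 16x8
Op 3 fold_up: fold axis h@8; visible region now rows[0,8) x cols[8,16) = 8x8
Op 4 fold_up: fold axis h@4; visible region now rows[0,4) x cols[8,16) = 4x8
Op 5 cut(2, 3): punch at orig (2,11); cuts so far [(2, 11)]; region rows[0,4) x cols[8,16) = 4x8
Op 6 cut(2, 4): punch at orig (2,12); cuts so far [(2, 11), (2, 12)]; region rows[0,4) x cols[8,16) = 4x8
Unfold 1 (reflect across h@4): 4 holes -> [(2, 11), (2, 12), (5, 11), (5, 12)]
Unfold 2 (reflect across h@8): 8 holes -> [(2, 11), (2, 12), (5, 11), (5, 12), (10, 11), (10, 12), (13, 11), (13, 12)]
Unfold 3 (reflect across h@16): 16 holes -> [(2, 11), (2, 12), (5, 11), (5, 12), (10, 11), (10, 12), (13, 11), (13, 12), (18, 11), (18, 12), (21, 11), (21, 12), (26, 11), (26, 12), (29, 11), (29, 12)]
Unfold 4 (reflect across v@8): 32 holes -> [(2, 3), (2, 4), (2, 11), (2, 12), (5, 3), (5, 4), (5, 11), (5, 12), (10, 3), (10, 4), (10, 11), (10, 12), (13, 3), (13, 4), (13, 11), (13, 12), (18, 3), (18, 4), (18, 11), (18, 12), (21, 3), (21, 4), (21, 11), (21, 12), (26, 3), (26, 4), (26, 11), (26, 12), (29, 3), (29, 4), (29, 11), (29, 12)]
Holes: [(2, 3), (2, 4), (2, 11), (2, 12), (5, 3), (5, 4), (5, 11), (5, 12), (10, 3), (10, 4), (10, 11), (10, 12), (13, 3), (13, 4), (13, 11), (13, 12), (18, 3), (18, 4), (18, 11), (18, 12), (21, 3), (21, 4), (21, 11), (21, 12), (26, 3), (26, 4), (26, 11), (26, 12), (29, 3), (29, 4), (29, 11), (29, 12)]

Answer: no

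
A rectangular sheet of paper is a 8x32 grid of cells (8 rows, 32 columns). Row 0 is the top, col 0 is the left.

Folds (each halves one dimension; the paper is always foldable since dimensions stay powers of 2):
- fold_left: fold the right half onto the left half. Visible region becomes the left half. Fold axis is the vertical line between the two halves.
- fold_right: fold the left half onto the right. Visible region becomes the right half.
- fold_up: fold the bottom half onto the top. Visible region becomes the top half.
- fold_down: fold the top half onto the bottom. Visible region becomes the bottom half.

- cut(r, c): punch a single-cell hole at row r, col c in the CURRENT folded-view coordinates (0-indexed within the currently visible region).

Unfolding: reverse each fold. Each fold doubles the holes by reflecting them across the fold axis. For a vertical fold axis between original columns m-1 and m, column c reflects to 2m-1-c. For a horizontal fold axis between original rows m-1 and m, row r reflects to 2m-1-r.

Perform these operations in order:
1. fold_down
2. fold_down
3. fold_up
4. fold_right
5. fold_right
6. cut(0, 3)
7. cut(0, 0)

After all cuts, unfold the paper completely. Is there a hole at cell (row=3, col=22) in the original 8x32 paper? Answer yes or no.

Answer: no

Derivation:
Op 1 fold_down: fold axis h@4; visible region now rows[4,8) x cols[0,32) = 4x32
Op 2 fold_down: fold axis h@6; visible region now rows[6,8) x cols[0,32) = 2x32
Op 3 fold_up: fold axis h@7; visible region now rows[6,7) x cols[0,32) = 1x32
Op 4 fold_right: fold axis v@16; visible region now rows[6,7) x cols[16,32) = 1x16
Op 5 fold_right: fold axis v@24; visible region now rows[6,7) x cols[24,32) = 1x8
Op 6 cut(0, 3): punch at orig (6,27); cuts so far [(6, 27)]; region rows[6,7) x cols[24,32) = 1x8
Op 7 cut(0, 0): punch at orig (6,24); cuts so far [(6, 24), (6, 27)]; region rows[6,7) x cols[24,32) = 1x8
Unfold 1 (reflect across v@24): 4 holes -> [(6, 20), (6, 23), (6, 24), (6, 27)]
Unfold 2 (reflect across v@16): 8 holes -> [(6, 4), (6, 7), (6, 8), (6, 11), (6, 20), (6, 23), (6, 24), (6, 27)]
Unfold 3 (reflect across h@7): 16 holes -> [(6, 4), (6, 7), (6, 8), (6, 11), (6, 20), (6, 23), (6, 24), (6, 27), (7, 4), (7, 7), (7, 8), (7, 11), (7, 20), (7, 23), (7, 24), (7, 27)]
Unfold 4 (reflect across h@6): 32 holes -> [(4, 4), (4, 7), (4, 8), (4, 11), (4, 20), (4, 23), (4, 24), (4, 27), (5, 4), (5, 7), (5, 8), (5, 11), (5, 20), (5, 23), (5, 24), (5, 27), (6, 4), (6, 7), (6, 8), (6, 11), (6, 20), (6, 23), (6, 24), (6, 27), (7, 4), (7, 7), (7, 8), (7, 11), (7, 20), (7, 23), (7, 24), (7, 27)]
Unfold 5 (reflect across h@4): 64 holes -> [(0, 4), (0, 7), (0, 8), (0, 11), (0, 20), (0, 23), (0, 24), (0, 27), (1, 4), (1, 7), (1, 8), (1, 11), (1, 20), (1, 23), (1, 24), (1, 27), (2, 4), (2, 7), (2, 8), (2, 11), (2, 20), (2, 23), (2, 24), (2, 27), (3, 4), (3, 7), (3, 8), (3, 11), (3, 20), (3, 23), (3, 24), (3, 27), (4, 4), (4, 7), (4, 8), (4, 11), (4, 20), (4, 23), (4, 24), (4, 27), (5, 4), (5, 7), (5, 8), (5, 11), (5, 20), (5, 23), (5, 24), (5, 27), (6, 4), (6, 7), (6, 8), (6, 11), (6, 20), (6, 23), (6, 24), (6, 27), (7, 4), (7, 7), (7, 8), (7, 11), (7, 20), (7, 23), (7, 24), (7, 27)]
Holes: [(0, 4), (0, 7), (0, 8), (0, 11), (0, 20), (0, 23), (0, 24), (0, 27), (1, 4), (1, 7), (1, 8), (1, 11), (1, 20), (1, 23), (1, 24), (1, 27), (2, 4), (2, 7), (2, 8), (2, 11), (2, 20), (2, 23), (2, 24), (2, 27), (3, 4), (3, 7), (3, 8), (3, 11), (3, 20), (3, 23), (3, 24), (3, 27), (4, 4), (4, 7), (4, 8), (4, 11), (4, 20), (4, 23), (4, 24), (4, 27), (5, 4), (5, 7), (5, 8), (5, 11), (5, 20), (5, 23), (5, 24), (5, 27), (6, 4), (6, 7), (6, 8), (6, 11), (6, 20), (6, 23), (6, 24), (6, 27), (7, 4), (7, 7), (7, 8), (7, 11), (7, 20), (7, 23), (7, 24), (7, 27)]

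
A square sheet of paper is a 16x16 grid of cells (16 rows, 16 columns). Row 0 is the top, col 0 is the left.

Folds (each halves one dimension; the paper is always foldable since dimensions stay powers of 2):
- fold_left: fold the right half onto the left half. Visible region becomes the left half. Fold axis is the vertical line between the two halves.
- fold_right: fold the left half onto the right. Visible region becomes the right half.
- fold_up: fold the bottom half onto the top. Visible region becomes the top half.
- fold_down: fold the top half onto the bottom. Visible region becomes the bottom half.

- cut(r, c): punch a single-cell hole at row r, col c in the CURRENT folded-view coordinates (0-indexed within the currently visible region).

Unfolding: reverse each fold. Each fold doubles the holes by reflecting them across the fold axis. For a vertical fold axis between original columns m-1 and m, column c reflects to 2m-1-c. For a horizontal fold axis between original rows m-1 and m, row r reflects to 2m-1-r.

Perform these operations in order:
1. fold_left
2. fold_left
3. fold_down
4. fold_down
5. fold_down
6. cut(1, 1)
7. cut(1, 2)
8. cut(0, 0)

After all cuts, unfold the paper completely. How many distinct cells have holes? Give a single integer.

Answer: 96

Derivation:
Op 1 fold_left: fold axis v@8; visible region now rows[0,16) x cols[0,8) = 16x8
Op 2 fold_left: fold axis v@4; visible region now rows[0,16) x cols[0,4) = 16x4
Op 3 fold_down: fold axis h@8; visible region now rows[8,16) x cols[0,4) = 8x4
Op 4 fold_down: fold axis h@12; visible region now rows[12,16) x cols[0,4) = 4x4
Op 5 fold_down: fold axis h@14; visible region now rows[14,16) x cols[0,4) = 2x4
Op 6 cut(1, 1): punch at orig (15,1); cuts so far [(15, 1)]; region rows[14,16) x cols[0,4) = 2x4
Op 7 cut(1, 2): punch at orig (15,2); cuts so far [(15, 1), (15, 2)]; region rows[14,16) x cols[0,4) = 2x4
Op 8 cut(0, 0): punch at orig (14,0); cuts so far [(14, 0), (15, 1), (15, 2)]; region rows[14,16) x cols[0,4) = 2x4
Unfold 1 (reflect across h@14): 6 holes -> [(12, 1), (12, 2), (13, 0), (14, 0), (15, 1), (15, 2)]
Unfold 2 (reflect across h@12): 12 holes -> [(8, 1), (8, 2), (9, 0), (10, 0), (11, 1), (11, 2), (12, 1), (12, 2), (13, 0), (14, 0), (15, 1), (15, 2)]
Unfold 3 (reflect across h@8): 24 holes -> [(0, 1), (0, 2), (1, 0), (2, 0), (3, 1), (3, 2), (4, 1), (4, 2), (5, 0), (6, 0), (7, 1), (7, 2), (8, 1), (8, 2), (9, 0), (10, 0), (11, 1), (11, 2), (12, 1), (12, 2), (13, 0), (14, 0), (15, 1), (15, 2)]
Unfold 4 (reflect across v@4): 48 holes -> [(0, 1), (0, 2), (0, 5), (0, 6), (1, 0), (1, 7), (2, 0), (2, 7), (3, 1), (3, 2), (3, 5), (3, 6), (4, 1), (4, 2), (4, 5), (4, 6), (5, 0), (5, 7), (6, 0), (6, 7), (7, 1), (7, 2), (7, 5), (7, 6), (8, 1), (8, 2), (8, 5), (8, 6), (9, 0), (9, 7), (10, 0), (10, 7), (11, 1), (11, 2), (11, 5), (11, 6), (12, 1), (12, 2), (12, 5), (12, 6), (13, 0), (13, 7), (14, 0), (14, 7), (15, 1), (15, 2), (15, 5), (15, 6)]
Unfold 5 (reflect across v@8): 96 holes -> [(0, 1), (0, 2), (0, 5), (0, 6), (0, 9), (0, 10), (0, 13), (0, 14), (1, 0), (1, 7), (1, 8), (1, 15), (2, 0), (2, 7), (2, 8), (2, 15), (3, 1), (3, 2), (3, 5), (3, 6), (3, 9), (3, 10), (3, 13), (3, 14), (4, 1), (4, 2), (4, 5), (4, 6), (4, 9), (4, 10), (4, 13), (4, 14), (5, 0), (5, 7), (5, 8), (5, 15), (6, 0), (6, 7), (6, 8), (6, 15), (7, 1), (7, 2), (7, 5), (7, 6), (7, 9), (7, 10), (7, 13), (7, 14), (8, 1), (8, 2), (8, 5), (8, 6), (8, 9), (8, 10), (8, 13), (8, 14), (9, 0), (9, 7), (9, 8), (9, 15), (10, 0), (10, 7), (10, 8), (10, 15), (11, 1), (11, 2), (11, 5), (11, 6), (11, 9), (11, 10), (11, 13), (11, 14), (12, 1), (12, 2), (12, 5), (12, 6), (12, 9), (12, 10), (12, 13), (12, 14), (13, 0), (13, 7), (13, 8), (13, 15), (14, 0), (14, 7), (14, 8), (14, 15), (15, 1), (15, 2), (15, 5), (15, 6), (15, 9), (15, 10), (15, 13), (15, 14)]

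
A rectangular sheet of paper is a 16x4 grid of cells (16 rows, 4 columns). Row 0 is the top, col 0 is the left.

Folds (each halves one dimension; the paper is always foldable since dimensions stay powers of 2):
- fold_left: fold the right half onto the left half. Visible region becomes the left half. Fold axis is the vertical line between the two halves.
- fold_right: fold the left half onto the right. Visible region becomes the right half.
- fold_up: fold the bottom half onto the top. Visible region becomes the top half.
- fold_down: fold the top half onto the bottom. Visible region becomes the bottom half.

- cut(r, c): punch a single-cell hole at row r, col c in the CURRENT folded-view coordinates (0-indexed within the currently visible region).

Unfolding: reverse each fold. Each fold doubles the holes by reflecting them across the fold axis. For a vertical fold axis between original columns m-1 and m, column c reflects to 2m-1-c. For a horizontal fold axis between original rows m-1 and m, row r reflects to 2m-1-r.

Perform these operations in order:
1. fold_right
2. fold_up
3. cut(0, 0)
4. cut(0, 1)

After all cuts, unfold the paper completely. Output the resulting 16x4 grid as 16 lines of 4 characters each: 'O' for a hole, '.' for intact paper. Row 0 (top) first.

Answer: OOOO
....
....
....
....
....
....
....
....
....
....
....
....
....
....
OOOO

Derivation:
Op 1 fold_right: fold axis v@2; visible region now rows[0,16) x cols[2,4) = 16x2
Op 2 fold_up: fold axis h@8; visible region now rows[0,8) x cols[2,4) = 8x2
Op 3 cut(0, 0): punch at orig (0,2); cuts so far [(0, 2)]; region rows[0,8) x cols[2,4) = 8x2
Op 4 cut(0, 1): punch at orig (0,3); cuts so far [(0, 2), (0, 3)]; region rows[0,8) x cols[2,4) = 8x2
Unfold 1 (reflect across h@8): 4 holes -> [(0, 2), (0, 3), (15, 2), (15, 3)]
Unfold 2 (reflect across v@2): 8 holes -> [(0, 0), (0, 1), (0, 2), (0, 3), (15, 0), (15, 1), (15, 2), (15, 3)]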